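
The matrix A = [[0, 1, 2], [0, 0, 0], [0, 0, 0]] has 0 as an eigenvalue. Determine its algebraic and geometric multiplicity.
The characteristic polynomial is x^3, so the factor x appears with exponent 3: the algebraic multiplicity is 3.

rank(A) = 1, so the eigenspace has dimension 3 - 1 = 2: the geometric multiplicity is 2.

Since 2 < 3, A is not diagonalizable.

algebraic multiplicity 3, geometric multiplicity 2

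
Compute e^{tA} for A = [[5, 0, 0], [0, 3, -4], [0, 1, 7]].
A has Jordan form J = [[5, 1, 0], [0, 5, 0], [0, 0, 5]] with A = PJP^{-1}, so e^{tA} = P e^{tJ} P^{-1}.

For a Jordan block J_k(λ), e^{tJ_k(λ)} = e^{λt} · (I + tN + t^2 N^2/2! + ... + t^{k-1} N^{k-1}/(k-1)!) where N is the nilpotent superdiagonal part.

Assembling the blocks and conjugating back gives the entries of e^{tA} as shown above.

e^{tA} = [[e^{5*t}, 0, 0], [0, (1 - 2*t)*e^{5*t}, -4*t*e^{5*t}], [0, t*e^{5*t}, (2*t + 1)*e^{5*t}]]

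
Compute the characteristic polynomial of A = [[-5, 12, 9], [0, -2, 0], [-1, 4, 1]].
xI - A = [[x + 5, -12, -9], [0, x + 2, 0], [1, -4, x - 1]].

Expanding det(xI - A) along the first row:
det(xI - A) = + (x + 5)·det([[x + 2, 0], [-4, x - 1]]) - (-12)·det([[0, 0], [1, x - 1]]) + (-9)·det([[0, x + 2], [1, -4]]).

Evaluating gives χ_A(x) = x^3 + 6x^2 + 12x + 8 = (x + 2)^3.

χ_A(x) = (x + 2)^3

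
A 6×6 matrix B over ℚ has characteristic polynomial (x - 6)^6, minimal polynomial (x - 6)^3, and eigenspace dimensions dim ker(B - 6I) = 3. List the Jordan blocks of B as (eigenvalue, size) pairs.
λ = 6: algebraic multiplicity 6 (exponent in χ_B), largest block size 3 (exponent in m_B), 3 blocks (geometric multiplicity). These force block sizes [3, 2, 1].

Jordan blocks: (6, 3), (6, 2), (6, 1)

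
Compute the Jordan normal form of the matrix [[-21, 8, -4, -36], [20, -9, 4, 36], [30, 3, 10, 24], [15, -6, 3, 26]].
J = [[-1, 0, 0, 0], [0, -1, 0, 0], [0, 0, 4, 1], [0, 0, 0, 4]]

The characteristic polynomial is det(xI - A) = (x - 4)^2(x + 1)^2, so the eigenvalues are -1 (algebraic multiplicity 2), 4 (algebraic multiplicity 2).

For λ = -1: rank(A + I) = 2. The eigenspace has dimension 4 - 2 = 2, so there are 2 Jordan blocks; the rank sequence gives block sizes [1, 1].

For λ = 4: rank(A - 4I) = 3, rank((A - 4I)^2) = 2. The eigenspace has dimension 4 - 3 = 1, so there is 1 Jordan block; the rank sequence gives block sizes [2].

Assembling the blocks gives the Jordan form J above.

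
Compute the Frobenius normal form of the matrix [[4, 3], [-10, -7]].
R = [[0, -2], [1, -3]]

The invariant factors of A (the non-unit diagonal entries of the Smith normal form of xI - A over ℚ[x]) are (x + 1)(x + 2), each dividing the next. The characteristic polynomial is their product, (x + 1)(x + 2).

The rational canonical form is the block-diagonal matrix of companion matrices C(f_i):
R = [[0, -2], [1, -3]].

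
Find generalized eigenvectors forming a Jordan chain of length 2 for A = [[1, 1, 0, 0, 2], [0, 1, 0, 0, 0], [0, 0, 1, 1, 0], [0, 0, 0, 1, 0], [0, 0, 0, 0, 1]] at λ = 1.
We seek v_1 ∈ ker((A - I)^2) \ ker(A - I), then set v_{i+1} = (A - I) v_i.

One such chain is v_1 = [[0, 1, 0, -1, 0]]^T, v_2 = [[1, 0, -1, 0, 0]]^T. Check: (A - I) v_2 = [[0, 0, 0, 0, 0]]^T = 0.

v_1 = [[0, 1, 0, -1, 0]]^T, v_2 = [[1, 0, -1, 0, 0]]^T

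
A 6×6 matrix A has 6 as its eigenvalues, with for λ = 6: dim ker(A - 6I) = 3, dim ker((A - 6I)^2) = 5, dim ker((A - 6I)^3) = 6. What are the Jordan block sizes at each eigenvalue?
Jordan blocks: (6, 3), (6, 2), (6, 1)

λ = 6: successive nullity increments [3, 2, 1] count blocks of size ≥ k; block sizes are [3, 2, 1].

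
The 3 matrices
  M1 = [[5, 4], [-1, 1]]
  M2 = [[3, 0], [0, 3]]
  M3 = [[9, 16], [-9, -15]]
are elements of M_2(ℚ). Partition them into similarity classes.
3 classes: {M1}, {M2}, {M3}

Characteristic polynomials: χ_{M1} = (x - 3)^2, χ_{M2} = (x - 3)^2, χ_{M3} = (x + 3)^2.

{M1}: invariant factors (x - 3)^2.

{M2}: invariant factors x - 3, x - 3.

{M3}: invariant factors (x + 3)^2.

Matrices are similar if and only if their invariant-factor lists agree; the partition into similarity classes is {M1}, {M2}, {M3}.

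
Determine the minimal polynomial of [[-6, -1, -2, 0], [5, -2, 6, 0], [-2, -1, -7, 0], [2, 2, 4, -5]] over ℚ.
m_A(x) = (x + 5)^3

The characteristic polynomial factors as (x + 5)^4. The minimal polynomial is ∏(x - λ)^{k_λ} where k_λ is the size of the largest Jordan block at λ.

For λ = -5: rank(A + 5I) = 2, and the largest Jordan block has size 3 (the smallest k with rank((A + 5I)^k) = rank((A + 5I)^(k+1))).

So m_A(x) = (x + 5)^3.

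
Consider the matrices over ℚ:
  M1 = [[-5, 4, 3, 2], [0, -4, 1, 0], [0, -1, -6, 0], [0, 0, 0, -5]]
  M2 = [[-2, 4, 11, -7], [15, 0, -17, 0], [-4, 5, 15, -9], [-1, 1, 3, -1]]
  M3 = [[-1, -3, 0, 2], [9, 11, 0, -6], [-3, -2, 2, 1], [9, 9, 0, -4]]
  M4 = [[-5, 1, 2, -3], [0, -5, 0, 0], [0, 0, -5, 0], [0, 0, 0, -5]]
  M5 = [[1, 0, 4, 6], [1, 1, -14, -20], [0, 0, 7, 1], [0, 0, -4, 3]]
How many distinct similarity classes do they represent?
Characteristic polynomials: χ_{M1} = (x + 5)^4, χ_{M2} = (x - 5)^2(x - 1)^2, χ_{M3} = (x - 2)^4, χ_{M4} = (x + 5)^4, χ_{M5} = (x - 5)^2(x - 1)^2.

{M1}: invariant factors x + 5, (x + 5)^3.

{M2, M5}: invariant factors (x - 5)^2(x - 1)^2.

{M3}: invariant factors (x - 2)^2, (x - 2)^2.

{M4}: invariant factors x + 5, x + 5, (x + 5)^2.

Matrices are similar if and only if their invariant-factor lists agree; the partition into similarity classes is {M1}, {M2, M5}, {M3}, {M4}.

4 classes: {M1}, {M2, M5}, {M3}, {M4}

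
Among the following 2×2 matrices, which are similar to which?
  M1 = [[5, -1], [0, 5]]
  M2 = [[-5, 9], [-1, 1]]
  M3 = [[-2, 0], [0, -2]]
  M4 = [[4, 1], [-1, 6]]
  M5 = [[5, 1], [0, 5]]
Characteristic polynomials: χ_{M1} = (x - 5)^2, χ_{M2} = (x + 2)^2, χ_{M3} = (x + 2)^2, χ_{M4} = (x - 5)^2, χ_{M5} = (x - 5)^2.

{M1, M4, M5}: invariant factors (x - 5)^2.

{M2}: invariant factors (x + 2)^2.

{M3}: invariant factors x + 2, x + 2.

Matrices are similar if and only if their invariant-factor lists agree; the partition into similarity classes is {M1, M4, M5}, {M2}, {M3}.

3 classes: {M1, M4, M5}, {M2}, {M3}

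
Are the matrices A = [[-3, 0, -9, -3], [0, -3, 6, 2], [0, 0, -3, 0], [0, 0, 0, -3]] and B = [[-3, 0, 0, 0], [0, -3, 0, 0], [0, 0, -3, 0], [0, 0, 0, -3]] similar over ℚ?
No.

Both have characteristic polynomial (x + 3)^4, but the minimal polynomial of A is (x + 3)^2 while the minimal polynomial of B is x + 3. The minimal polynomial is a similarity invariant, so A and B are not similar.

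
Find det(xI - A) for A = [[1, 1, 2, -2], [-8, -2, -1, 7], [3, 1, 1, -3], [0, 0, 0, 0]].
χ_A(x) = x^4

xI - A = [[x - 1, -1, -2, 2], [8, x + 2, 1, -7], [-3, -1, x - 1, 3], [0, 0, 0, x]].

Expanding det(xI - A) along the first row:
det(xI - A) = + (x - 1)·det([[x + 2, 1, -7], [-1, x - 1, 3], [0, 0, x]]) - (-1)·det([[8, 1, -7], [-3, x - 1, 3], [0, 0, x]]) + (-2)·det([[8, x + 2, -7], [-3, -1, 3], [0, 0, x]]) - (2)·det([[8, x + 2, 1], [-3, -1, x - 1], [0, 0, 0]]).

Evaluating gives χ_A(x) = x^4.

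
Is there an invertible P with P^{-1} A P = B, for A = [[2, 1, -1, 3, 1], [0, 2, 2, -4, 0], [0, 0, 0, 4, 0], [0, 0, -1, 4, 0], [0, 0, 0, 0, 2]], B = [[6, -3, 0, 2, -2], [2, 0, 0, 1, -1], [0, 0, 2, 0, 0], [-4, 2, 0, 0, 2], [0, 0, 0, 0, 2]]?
Yes.

Two matrices over a field are similar if and only if they have the same invariant factors.

Both A and B have characteristic polynomial (x - 2)^5 and minimal polynomial (x - 2)^3. Computing further, both have invariant factors x - 2, x - 2, (x - 2)^3. Hence A and B are similar.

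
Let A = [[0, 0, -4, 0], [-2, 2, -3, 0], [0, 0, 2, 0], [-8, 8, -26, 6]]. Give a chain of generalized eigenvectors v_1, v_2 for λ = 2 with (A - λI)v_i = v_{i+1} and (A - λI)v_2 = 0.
We seek v_1 ∈ ker((A - 2I)^2) \ ker(A - 2I), then set v_{i+1} = (A - 2I) v_i.

One such chain is v_1 = [[-2, 0, 1, 2]]^T, v_2 = [[0, 1, 0, -2]]^T. Check: (A - 2I) v_2 = [[0, 0, 0, 0]]^T = 0.

v_1 = [[-2, 0, 1, 2]]^T, v_2 = [[0, 1, 0, -2]]^T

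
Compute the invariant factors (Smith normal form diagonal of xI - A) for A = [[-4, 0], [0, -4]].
x + 4, x + 4

The Jordan structure of A has elementary divisors (x + 4), (x + 4). Arranging the block sizes at each eigenvalue in decreasing order and taking row products gives the invariant factors.

Invariant factors (smallest first, each dividing the next): x + 4, x + 4.

Check: the last factor x + 4 is the minimal polynomial, and the product (x + 4)^2 is the characteristic polynomial.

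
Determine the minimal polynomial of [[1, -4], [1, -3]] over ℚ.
The characteristic polynomial factors as (x + 1)^2. The minimal polynomial is ∏(x - λ)^{k_λ} where k_λ is the size of the largest Jordan block at λ.

For λ = -1: rank(A + I) = 1, and the largest Jordan block has size 2 (the smallest k with rank((A + I)^k) = rank((A + I)^(k+1))).

So m_A(x) = (x + 1)^2.

m_A(x) = (x + 1)^2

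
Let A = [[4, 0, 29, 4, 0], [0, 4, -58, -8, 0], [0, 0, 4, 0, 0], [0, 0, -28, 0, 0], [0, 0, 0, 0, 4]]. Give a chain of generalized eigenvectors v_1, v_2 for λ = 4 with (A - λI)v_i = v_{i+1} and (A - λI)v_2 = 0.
We seek v_1 ∈ ker((A - 4I)^2) \ ker(A - 4I), then set v_{i+1} = (A - 4I) v_i.

One such chain is v_1 = [[5, -8, 1, -7, 0]]^T, v_2 = [[1, -2, 0, 0, 0]]^T. Check: (A - 4I) v_2 = [[0, 0, 0, 0, 0]]^T = 0.

v_1 = [[5, -8, 1, -7, 0]]^T, v_2 = [[1, -2, 0, 0, 0]]^T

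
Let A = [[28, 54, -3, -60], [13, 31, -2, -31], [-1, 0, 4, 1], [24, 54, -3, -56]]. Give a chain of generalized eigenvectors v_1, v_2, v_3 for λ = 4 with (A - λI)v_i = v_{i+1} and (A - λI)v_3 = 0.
v_1 = [[0, 1, -2, 1]]^T, v_2 = [[0, 0, 1, 0]]^T, v_3 = [[-3, -2, 0, -3]]^T

We seek v_1 ∈ ker((A - 4I)^3) \ ker((A - 4I)^2), then set v_{i+1} = (A - 4I) v_i.

One such chain is v_1 = [[0, 1, -2, 1]]^T, v_2 = [[0, 0, 1, 0]]^T, v_3 = [[-3, -2, 0, -3]]^T. Check: (A - 4I) v_3 = [[0, 0, 0, 0]]^T = 0.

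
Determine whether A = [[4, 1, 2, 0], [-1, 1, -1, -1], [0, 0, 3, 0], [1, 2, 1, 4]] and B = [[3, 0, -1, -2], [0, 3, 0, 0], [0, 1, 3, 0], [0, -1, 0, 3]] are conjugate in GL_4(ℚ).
Yes.

Two matrices over a field are similar if and only if they have the same invariant factors.

Both A and B have characteristic polynomial (x - 3)^4 and minimal polynomial (x - 3)^3. Computing further, both have invariant factors x - 3, (x - 3)^3. Hence A and B are similar.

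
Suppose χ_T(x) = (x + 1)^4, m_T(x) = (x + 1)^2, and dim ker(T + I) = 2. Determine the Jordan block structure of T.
Jordan blocks: (-1, 2), (-1, 2)

λ = -1: algebraic multiplicity 4 (exponent in χ_T), largest block size 2 (exponent in m_T), 2 blocks (geometric multiplicity). These force block sizes [2, 2].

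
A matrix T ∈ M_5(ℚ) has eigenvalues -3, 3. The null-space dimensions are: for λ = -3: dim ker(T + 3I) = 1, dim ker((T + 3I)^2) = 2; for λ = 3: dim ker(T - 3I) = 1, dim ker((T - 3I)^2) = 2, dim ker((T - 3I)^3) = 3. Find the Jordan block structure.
λ = -3: successive nullity increments [1, 1] count blocks of size ≥ k; block sizes are [2].
λ = 3: successive nullity increments [1, 1, 1] count blocks of size ≥ k; block sizes are [3].

Jordan blocks: (-3, 2), (3, 3)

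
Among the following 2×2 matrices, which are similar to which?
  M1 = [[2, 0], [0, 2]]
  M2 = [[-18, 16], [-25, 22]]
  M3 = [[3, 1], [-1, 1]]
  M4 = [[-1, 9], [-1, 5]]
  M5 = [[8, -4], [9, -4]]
Characteristic polynomials: χ_{M1} = (x - 2)^2, χ_{M2} = (x - 2)^2, χ_{M3} = (x - 2)^2, χ_{M4} = (x - 2)^2, χ_{M5} = (x - 2)^2.

{M1}: invariant factors x - 2, x - 2.

{M2, M3, M4, M5}: invariant factors (x - 2)^2.

Matrices are similar if and only if their invariant-factor lists agree; the partition into similarity classes is {M1}, {M2, M3, M4, M5}.

2 classes: {M1}, {M2, M3, M4, M5}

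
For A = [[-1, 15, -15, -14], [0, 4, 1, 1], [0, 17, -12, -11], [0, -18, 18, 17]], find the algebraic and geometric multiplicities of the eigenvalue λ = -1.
The characteristic polynomial is (x - 5)^2(x + 1)^2, so the factor x + 1 appears with exponent 2: the algebraic multiplicity is 2.

rank(A + I) = 3, so the eigenspace has dimension 4 - 3 = 1: the geometric multiplicity is 1.

Since 1 < 2, A is not diagonalizable.

algebraic multiplicity 2, geometric multiplicity 1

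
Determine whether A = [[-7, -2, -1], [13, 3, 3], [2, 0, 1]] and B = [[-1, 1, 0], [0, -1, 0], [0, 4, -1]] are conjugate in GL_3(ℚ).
No.

Both have characteristic polynomial (x + 1)^3, but the minimal polynomial of A is (x + 1)^3 while the minimal polynomial of B is (x + 1)^2. The minimal polynomial is a similarity invariant, so A and B are not similar.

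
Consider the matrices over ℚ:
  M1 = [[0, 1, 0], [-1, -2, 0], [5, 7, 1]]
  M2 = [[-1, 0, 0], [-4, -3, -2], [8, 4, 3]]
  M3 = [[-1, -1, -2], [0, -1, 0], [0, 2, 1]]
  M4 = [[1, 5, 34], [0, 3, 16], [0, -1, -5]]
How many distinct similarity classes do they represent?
2 classes: {M1, M3, M4}, {M2}

Characteristic polynomials: χ_{M1} = (x - 1)(x + 1)^2, χ_{M2} = (x - 1)(x + 1)^2, χ_{M3} = (x - 1)(x + 1)^2, χ_{M4} = (x - 1)(x + 1)^2.

{M1, M3, M4}: invariant factors (x - 1)(x + 1)^2.

{M2}: invariant factors x + 1, (x - 1)(x + 1).

Matrices are similar if and only if their invariant-factor lists agree; the partition into similarity classes is {M1, M3, M4}, {M2}.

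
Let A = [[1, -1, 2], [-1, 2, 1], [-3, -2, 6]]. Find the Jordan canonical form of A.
The characteristic polynomial is det(xI - A) = (x - 3)^3, so the eigenvalues are 3 (algebraic multiplicity 3).

For λ = 3: rank(A - 3I) = 2, rank((A - 3I)^2) = 1, rank((A - 3I)^3) = 0. The eigenspace has dimension 3 - 2 = 1, so there is 1 Jordan block; the rank sequence gives block sizes [3].

Assembling the blocks gives the Jordan form J above.

J = [[3, 1, 0], [0, 3, 1], [0, 0, 3]]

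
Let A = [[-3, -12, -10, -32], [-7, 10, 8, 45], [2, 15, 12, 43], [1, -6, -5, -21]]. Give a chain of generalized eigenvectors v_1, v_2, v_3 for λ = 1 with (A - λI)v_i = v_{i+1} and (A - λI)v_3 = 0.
v_1 = [[2, -2, -2, 1]]^T, v_2 = [[4, -3, -5, 2]]^T, v_3 = [[6, -5, -6, 3]]^T

We seek v_1 ∈ ker((A - I)^3) \ ker((A - I)^2), then set v_{i+1} = (A - I) v_i.

One such chain is v_1 = [[2, -2, -2, 1]]^T, v_2 = [[4, -3, -5, 2]]^T, v_3 = [[6, -5, -6, 3]]^T. Check: (A - I) v_3 = [[0, 0, 0, 0]]^T = 0.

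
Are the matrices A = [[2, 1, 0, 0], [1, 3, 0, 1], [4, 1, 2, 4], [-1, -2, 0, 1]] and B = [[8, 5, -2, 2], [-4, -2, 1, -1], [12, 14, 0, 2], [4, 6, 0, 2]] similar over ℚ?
Yes.

Two matrices over a field are similar if and only if they have the same invariant factors.

Both A and B have characteristic polynomial (x - 2)^4 and minimal polynomial (x - 2)^3. Computing further, both have invariant factors x - 2, (x - 2)^3. Hence A and B are similar.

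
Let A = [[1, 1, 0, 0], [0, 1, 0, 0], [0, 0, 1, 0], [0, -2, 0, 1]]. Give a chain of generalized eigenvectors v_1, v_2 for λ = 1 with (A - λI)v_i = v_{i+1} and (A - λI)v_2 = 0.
v_1 = [[-1, 1, 1, 1]]^T, v_2 = [[1, 0, 0, -2]]^T

We seek v_1 ∈ ker((A - I)^2) \ ker(A - I), then set v_{i+1} = (A - I) v_i.

One such chain is v_1 = [[-1, 1, 1, 1]]^T, v_2 = [[1, 0, 0, -2]]^T. Check: (A - I) v_2 = [[0, 0, 0, 0]]^T = 0.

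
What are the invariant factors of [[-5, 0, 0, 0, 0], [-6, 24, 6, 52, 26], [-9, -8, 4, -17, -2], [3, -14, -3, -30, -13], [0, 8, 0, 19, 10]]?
(x - 4)^3(x + 4)(x + 5)

The Jordan structure of A has elementary divisors (x + 5), (x + 4), (x - 4)^3. Arranging the block sizes at each eigenvalue in decreasing order and taking row products gives the invariant factors.

Invariant factors (smallest first, each dividing the next): (x - 4)^3(x + 4)(x + 5).

Check: the last factor (x - 4)^3(x + 4)(x + 5) is the minimal polynomial, and the product (x - 4)^3(x + 4)(x + 5) is the characteristic polynomial.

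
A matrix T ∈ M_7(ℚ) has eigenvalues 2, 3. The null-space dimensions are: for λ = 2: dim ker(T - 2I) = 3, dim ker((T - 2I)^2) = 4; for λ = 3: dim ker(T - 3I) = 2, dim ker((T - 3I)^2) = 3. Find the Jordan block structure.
Jordan blocks: (2, 2), (2, 1), (2, 1), (3, 2), (3, 1)

λ = 2: successive nullity increments [3, 1] count blocks of size ≥ k; block sizes are [2, 1, 1].
λ = 3: successive nullity increments [2, 1] count blocks of size ≥ k; block sizes are [2, 1].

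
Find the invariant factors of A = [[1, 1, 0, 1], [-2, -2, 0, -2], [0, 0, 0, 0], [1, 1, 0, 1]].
x, x, x^2

The Jordan structure of A has elementary divisors x^2, x, x. Arranging the block sizes at each eigenvalue in decreasing order and taking row products gives the invariant factors.

Invariant factors (smallest first, each dividing the next): x, x, x^2.

Check: the last factor x^2 is the minimal polynomial, and the product x^4 is the characteristic polynomial.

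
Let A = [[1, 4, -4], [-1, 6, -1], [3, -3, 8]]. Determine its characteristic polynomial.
xI - A = [[x - 1, -4, 4], [1, x - 6, 1], [-3, 3, x - 8]].

Expanding det(xI - A) along the first row:
det(xI - A) = + (x - 1)·det([[x - 6, 1], [3, x - 8]]) - (-4)·det([[1, 1], [-3, x - 8]]) + (4)·det([[1, x - 6], [-3, 3]]).

Evaluating gives χ_A(x) = x^3 - 15x^2 + 75x - 125 = (x - 5)^3.

χ_A(x) = (x - 5)^3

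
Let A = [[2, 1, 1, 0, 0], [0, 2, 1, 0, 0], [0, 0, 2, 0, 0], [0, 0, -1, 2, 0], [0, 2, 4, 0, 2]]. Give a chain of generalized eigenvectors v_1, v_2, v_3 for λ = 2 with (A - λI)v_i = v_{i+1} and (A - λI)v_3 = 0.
v_1 = [[2, -1, 1, 3, -4]]^T, v_2 = [[0, 1, 0, -1, 2]]^T, v_3 = [[1, 0, 0, 0, 2]]^T

We seek v_1 ∈ ker((A - 2I)^3) \ ker((A - 2I)^2), then set v_{i+1} = (A - 2I) v_i.

One such chain is v_1 = [[2, -1, 1, 3, -4]]^T, v_2 = [[0, 1, 0, -1, 2]]^T, v_3 = [[1, 0, 0, 0, 2]]^T. Check: (A - 2I) v_3 = [[0, 0, 0, 0, 0]]^T = 0.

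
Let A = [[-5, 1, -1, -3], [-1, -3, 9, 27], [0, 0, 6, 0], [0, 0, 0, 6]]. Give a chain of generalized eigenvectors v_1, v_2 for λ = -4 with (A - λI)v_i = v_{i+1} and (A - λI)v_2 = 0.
v_1 = [[0, 1, 0, 0]]^T, v_2 = [[1, 1, 0, 0]]^T

We seek v_1 ∈ ker((A + 4I)^2) \ ker(A + 4I), then set v_{i+1} = (A + 4I) v_i.

One such chain is v_1 = [[0, 1, 0, 0]]^T, v_2 = [[1, 1, 0, 0]]^T. Check: (A + 4I) v_2 = [[0, 0, 0, 0]]^T = 0.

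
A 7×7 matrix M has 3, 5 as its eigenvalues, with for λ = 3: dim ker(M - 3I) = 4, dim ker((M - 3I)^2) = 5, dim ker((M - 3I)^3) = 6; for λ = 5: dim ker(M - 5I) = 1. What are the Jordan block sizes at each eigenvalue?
λ = 3: successive nullity increments [4, 1, 1] count blocks of size ≥ k; block sizes are [3, 1, 1, 1].
λ = 5: successive nullity increments [1] count blocks of size ≥ k; block sizes are [1].

Jordan blocks: (3, 3), (3, 1), (3, 1), (3, 1), (5, 1)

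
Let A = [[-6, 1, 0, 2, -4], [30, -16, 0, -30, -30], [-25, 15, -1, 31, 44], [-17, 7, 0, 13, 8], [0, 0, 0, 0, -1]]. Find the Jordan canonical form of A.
J = [[-4, 1, 0, 0, 0], [0, -4, 0, 0, 0], [0, 0, -1, 1, 0], [0, 0, 0, -1, 0], [0, 0, 0, 0, -1]]

The characteristic polynomial is det(xI - A) = (x + 1)^3(x + 4)^2, so the eigenvalues are -4 (algebraic multiplicity 2), -1 (algebraic multiplicity 3).

For λ = -4: rank(A + 4I) = 4, rank((A + 4I)^2) = 3. The eigenspace has dimension 5 - 4 = 1, so there is 1 Jordan block; the rank sequence gives block sizes [2].

For λ = -1: rank(A + I) = 3, rank((A + I)^2) = 2. The eigenspace has dimension 5 - 3 = 2, so there are 2 Jordan blocks; the rank sequence gives block sizes [2, 1].

Assembling the blocks gives the Jordan form J above.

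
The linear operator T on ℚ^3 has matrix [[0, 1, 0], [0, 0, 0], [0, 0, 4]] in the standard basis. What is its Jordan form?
The characteristic polynomial is det(xI - A) = x^2(x - 4), so the eigenvalues are 0 (algebraic multiplicity 2), 4 (algebraic multiplicity 1).

For λ = 0: rank(A) = 2, rank(A^2) = 1. The eigenspace has dimension 3 - 2 = 1, so there is 1 Jordan block; the rank sequence gives block sizes [2].

For λ = 4: algebraic multiplicity 1 gives one 1×1 block.

Assembling the blocks gives the Jordan form J above.

J = [[0, 1, 0], [0, 0, 0], [0, 0, 4]]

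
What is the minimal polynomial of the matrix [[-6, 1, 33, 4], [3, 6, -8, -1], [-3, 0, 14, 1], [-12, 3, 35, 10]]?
m_A(x) = (x - 6)^2

The characteristic polynomial factors as (x - 6)^4. The minimal polynomial is ∏(x - λ)^{k_λ} where k_λ is the size of the largest Jordan block at λ.

For λ = 6: rank(A - 6I) = 2, and the largest Jordan block has size 2 (the smallest k with rank((A - 6I)^k) = rank((A - 6I)^(k+1))).

So m_A(x) = (x - 6)^2.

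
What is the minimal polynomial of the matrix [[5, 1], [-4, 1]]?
m_A(x) = (x - 3)^2

The characteristic polynomial factors as (x - 3)^2. The minimal polynomial is ∏(x - λ)^{k_λ} where k_λ is the size of the largest Jordan block at λ.

For λ = 3: rank(A - 3I) = 1, and the largest Jordan block has size 2 (the smallest k with rank((A - 3I)^k) = rank((A - 3I)^(k+1))).

So m_A(x) = (x - 3)^2.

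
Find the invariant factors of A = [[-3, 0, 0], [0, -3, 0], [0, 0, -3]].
The Jordan structure of A has elementary divisors (x + 3), (x + 3), (x + 3). Arranging the block sizes at each eigenvalue in decreasing order and taking row products gives the invariant factors.

Invariant factors (smallest first, each dividing the next): x + 3, x + 3, x + 3.

Check: the last factor x + 3 is the minimal polynomial, and the product (x + 3)^3 is the characteristic polynomial.

x + 3, x + 3, x + 3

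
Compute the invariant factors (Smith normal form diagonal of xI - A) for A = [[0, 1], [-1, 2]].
(x - 1)^2

The Jordan structure of A has elementary divisors (x - 1)^2. Arranging the block sizes at each eigenvalue in decreasing order and taking row products gives the invariant factors.

Invariant factors (smallest first, each dividing the next): (x - 1)^2.

Check: the last factor (x - 1)^2 is the minimal polynomial, and the product (x - 1)^2 is the characteristic polynomial.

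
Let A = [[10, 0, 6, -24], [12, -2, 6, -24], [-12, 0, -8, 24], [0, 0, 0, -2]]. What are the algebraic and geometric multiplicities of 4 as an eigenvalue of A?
algebraic multiplicity 1, geometric multiplicity 1

The characteristic polynomial is (x - 4)(x + 2)^3, so the factor x - 4 appears with exponent 1: the algebraic multiplicity is 1.

rank(A - 4I) = 3, so the eigenspace has dimension 4 - 3 = 1: the geometric multiplicity is 1.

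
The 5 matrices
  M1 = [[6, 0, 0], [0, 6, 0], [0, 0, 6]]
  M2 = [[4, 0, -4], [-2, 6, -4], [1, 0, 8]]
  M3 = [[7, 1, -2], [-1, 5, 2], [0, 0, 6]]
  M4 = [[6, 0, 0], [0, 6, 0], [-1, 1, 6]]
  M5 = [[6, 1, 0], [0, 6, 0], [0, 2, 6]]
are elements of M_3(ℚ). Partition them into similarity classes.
2 classes: {M1}, {M2, M3, M4, M5}

Characteristic polynomials: χ_{M1} = (x - 6)^3, χ_{M2} = (x - 6)^3, χ_{M3} = (x - 6)^3, χ_{M4} = (x - 6)^3, χ_{M5} = (x - 6)^3.

{M1}: invariant factors x - 6, x - 6, x - 6.

{M2, M3, M4, M5}: invariant factors x - 6, (x - 6)^2.

Matrices are similar if and only if their invariant-factor lists agree; the partition into similarity classes is {M1}, {M2, M3, M4, M5}.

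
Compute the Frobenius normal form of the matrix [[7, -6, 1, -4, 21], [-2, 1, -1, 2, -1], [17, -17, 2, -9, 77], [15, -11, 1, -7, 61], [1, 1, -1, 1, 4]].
The invariant factors of A (the non-unit diagonal entries of the Smith normal form of xI - A over ℚ[x]) are x^2 - 2x - 5, (x - 3)(x^2 - 2x - 5), each dividing the next. The characteristic polynomial is their product, (x - 3)(x^2 - 2x - 5)^2.

The rational canonical form is the block-diagonal matrix of companion matrices C(f_i):
R = [[0, 5, 0, 0, 0], [1, 2, 0, 0, 0], [0, 0, 0, 0, -15], [0, 0, 1, 0, -1], [0, 0, 0, 1, 5]].

Note the characteristic polynomial does not split into linear factors over ℚ, so A has no Jordan form over ℚ; the rational canonical form exists over any field.

R = [[0, 5, 0, 0, 0], [1, 2, 0, 0, 0], [0, 0, 0, 0, -15], [0, 0, 1, 0, -1], [0, 0, 0, 1, 5]]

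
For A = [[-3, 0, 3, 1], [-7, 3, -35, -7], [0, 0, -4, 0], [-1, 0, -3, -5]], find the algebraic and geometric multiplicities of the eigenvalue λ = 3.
algebraic multiplicity 1, geometric multiplicity 1

The characteristic polynomial is (x - 3)(x + 4)^3, so the factor x - 3 appears with exponent 1: the algebraic multiplicity is 1.

rank(A - 3I) = 3, so the eigenspace has dimension 4 - 3 = 1: the geometric multiplicity is 1.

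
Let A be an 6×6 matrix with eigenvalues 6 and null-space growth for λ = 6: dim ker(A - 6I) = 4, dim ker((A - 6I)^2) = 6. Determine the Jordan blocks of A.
Jordan blocks: (6, 2), (6, 2), (6, 1), (6, 1)

λ = 6: successive nullity increments [4, 2] count blocks of size ≥ k; block sizes are [2, 2, 1, 1].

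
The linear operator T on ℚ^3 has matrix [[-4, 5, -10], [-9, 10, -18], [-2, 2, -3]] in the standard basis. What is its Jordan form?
The characteristic polynomial is det(xI - A) = (x - 1)^3, so the eigenvalues are 1 (algebraic multiplicity 3).

For λ = 1: rank(A - I) = 1, rank((A - I)^2) = 0. The eigenspace has dimension 3 - 1 = 2, so there are 2 Jordan blocks; the rank sequence gives block sizes [2, 1].

Assembling the blocks gives the Jordan form J above.

J = [[1, 1, 0], [0, 1, 0], [0, 0, 1]]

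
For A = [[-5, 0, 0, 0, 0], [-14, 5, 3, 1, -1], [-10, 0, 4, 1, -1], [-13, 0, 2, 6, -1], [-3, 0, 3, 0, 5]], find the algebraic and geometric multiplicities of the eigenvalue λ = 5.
algebraic multiplicity 4, geometric multiplicity 2

The characteristic polynomial is (x - 5)^4(x + 5), so the factor x - 5 appears with exponent 4: the algebraic multiplicity is 4.

rank(A - 5I) = 3, so the eigenspace has dimension 5 - 3 = 2: the geometric multiplicity is 2.

Since 2 < 4, A is not diagonalizable.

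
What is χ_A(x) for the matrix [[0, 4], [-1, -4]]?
χ_A(x) = (x + 2)^2

xI - A = [[x, -4], [1, x + 4]].

Expanding det(xI - A) along the first row:
det(xI - A) = + (x)·det([[x + 4]]) - (-4)·det([[1]]).

Evaluating gives χ_A(x) = x^2 + 4x + 4 = (x + 2)^2.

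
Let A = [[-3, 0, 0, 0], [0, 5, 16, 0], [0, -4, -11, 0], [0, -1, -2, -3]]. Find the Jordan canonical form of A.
J = [[-3, 1, 0, 0], [0, -3, 0, 0], [0, 0, -3, 0], [0, 0, 0, -3]]

The characteristic polynomial is det(xI - A) = (x + 3)^4, so the eigenvalues are -3 (algebraic multiplicity 4).

For λ = -3: rank(A + 3I) = 1, rank((A + 3I)^2) = 0. The eigenspace has dimension 4 - 1 = 3, so there are 3 Jordan blocks; the rank sequence gives block sizes [2, 1, 1].

Assembling the blocks gives the Jordan form J above.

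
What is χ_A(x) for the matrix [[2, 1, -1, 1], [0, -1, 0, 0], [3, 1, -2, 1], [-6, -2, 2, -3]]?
xI - A = [[x - 2, -1, 1, -1], [0, x + 1, 0, 0], [-3, -1, x + 2, -1], [6, 2, -2, x + 3]].

Expanding det(xI - A) along the first row:
det(xI - A) = + (x - 2)·det([[x + 1, 0, 0], [-1, x + 2, -1], [2, -2, x + 3]]) - (-1)·det([[0, 0, 0], [-3, x + 2, -1], [6, -2, x + 3]]) + (1)·det([[0, x + 1, 0], [-3, -1, -1], [6, 2, x + 3]]) - (-1)·det([[0, x + 1, 0], [-3, -1, x + 2], [6, 2, -2]]).

Evaluating gives χ_A(x) = x^4 + 4x^3 + 6x^2 + 4x + 1 = (x + 1)^4.

χ_A(x) = (x + 1)^4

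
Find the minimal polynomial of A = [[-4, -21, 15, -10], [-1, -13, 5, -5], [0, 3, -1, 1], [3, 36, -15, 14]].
m_A(x) = (x + 1)^2

The characteristic polynomial factors as (x + 1)^4. The minimal polynomial is ∏(x - λ)^{k_λ} where k_λ is the size of the largest Jordan block at λ.

For λ = -1: rank(A + I) = 2, and the largest Jordan block has size 2 (the smallest k with rank((A + I)^k) = rank((A + I)^(k+1))).

So m_A(x) = (x + 1)^2.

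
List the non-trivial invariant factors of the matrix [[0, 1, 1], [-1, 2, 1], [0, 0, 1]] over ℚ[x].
x - 1, (x - 1)^2

The Jordan structure of A has elementary divisors (x - 1)^2, (x - 1). Arranging the block sizes at each eigenvalue in decreasing order and taking row products gives the invariant factors.

Invariant factors (smallest first, each dividing the next): x - 1, (x - 1)^2.

Check: the last factor (x - 1)^2 is the minimal polynomial, and the product (x - 1)^3 is the characteristic polynomial.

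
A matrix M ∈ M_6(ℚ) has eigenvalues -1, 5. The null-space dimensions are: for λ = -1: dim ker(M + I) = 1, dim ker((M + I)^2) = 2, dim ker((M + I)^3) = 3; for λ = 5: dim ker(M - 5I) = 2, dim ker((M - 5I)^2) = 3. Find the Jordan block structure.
λ = -1: successive nullity increments [1, 1, 1] count blocks of size ≥ k; block sizes are [3].
λ = 5: successive nullity increments [2, 1] count blocks of size ≥ k; block sizes are [2, 1].

Jordan blocks: (-1, 3), (5, 2), (5, 1)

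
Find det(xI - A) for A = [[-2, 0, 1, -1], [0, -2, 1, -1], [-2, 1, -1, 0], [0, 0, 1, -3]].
χ_A(x) = (x + 2)^4

xI - A = [[x + 2, 0, -1, 1], [0, x + 2, -1, 1], [2, -1, x + 1, 0], [0, 0, -1, x + 3]].

Expanding det(xI - A) along the first row:
det(xI - A) = + (x + 2)·det([[x + 2, -1, 1], [-1, x + 1, 0], [0, -1, x + 3]]) - (0)·det([[0, -1, 1], [2, x + 1, 0], [0, -1, x + 3]]) + (-1)·det([[0, x + 2, 1], [2, -1, 0], [0, 0, x + 3]]) - (1)·det([[0, x + 2, -1], [2, -1, x + 1], [0, 0, -1]]).

Evaluating gives χ_A(x) = x^4 + 8x^3 + 24x^2 + 32x + 16 = (x + 2)^4.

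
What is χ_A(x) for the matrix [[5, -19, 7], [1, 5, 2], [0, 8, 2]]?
χ_A(x) = (x - 4)^3

xI - A = [[x - 5, 19, -7], [-1, x - 5, -2], [0, -8, x - 2]].

Expanding det(xI - A) along the first row:
det(xI - A) = + (x - 5)·det([[x - 5, -2], [-8, x - 2]]) - (19)·det([[-1, -2], [0, x - 2]]) + (-7)·det([[-1, x - 5], [0, -8]]).

Evaluating gives χ_A(x) = x^3 - 12x^2 + 48x - 64 = (x - 4)^3.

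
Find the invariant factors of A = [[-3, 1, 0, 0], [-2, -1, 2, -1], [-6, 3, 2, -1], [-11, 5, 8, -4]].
The Jordan structure of A has elementary divisors (x + 2)^3, x. Arranging the block sizes at each eigenvalue in decreasing order and taking row products gives the invariant factors.

Invariant factors (smallest first, each dividing the next): x(x + 2)^3.

Check: the last factor x(x + 2)^3 is the minimal polynomial, and the product x(x + 2)^3 is the characteristic polynomial.

x(x + 2)^3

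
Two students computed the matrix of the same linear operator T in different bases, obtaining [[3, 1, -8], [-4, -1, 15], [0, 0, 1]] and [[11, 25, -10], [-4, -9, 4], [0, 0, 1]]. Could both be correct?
No.

Both have characteristic polynomial (x - 1)^3, but the minimal polynomial of A is (x - 1)^3 while the minimal polynomial of B is (x - 1)^2. The minimal polynomial is a similarity invariant, so A and B are not similar.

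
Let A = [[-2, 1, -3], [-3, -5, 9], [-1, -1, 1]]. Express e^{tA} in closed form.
A has Jordan form J = [[-2, 1, 0], [0, -2, 1], [0, 0, -2]] with A = PJP^{-1}, so e^{tA} = P e^{tJ} P^{-1}.

For a Jordan block J_k(λ), e^{tJ_k(λ)} = e^{λt} · (I + tN + t^2 N^2/2! + ... + t^{k-1} N^{k-1}/(k-1)!) where N is the nilpotent superdiagonal part.

Assembling the blocks and conjugating back gives the entries of e^{tA} as shown above.

e^{tA} = [[e^{-2*t}, t*e^{-2*t}, -3*t*e^{-2*t}], [-3*t*e^{-2*t}, (-3*t^2 - 6*t + 2)*e^{-2*t}/2, 9*t*(t + 2)*e^{-2*t}/2], [-t*e^{-2*t}, t*(-t - 2)*e^{-2*t}/2, (3*t^2 + 6*t + 2)*e^{-2*t}/2]]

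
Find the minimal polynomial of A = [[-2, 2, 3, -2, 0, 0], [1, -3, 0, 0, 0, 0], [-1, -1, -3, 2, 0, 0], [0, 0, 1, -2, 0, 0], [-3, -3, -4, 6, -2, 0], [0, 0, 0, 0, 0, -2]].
The characteristic polynomial factors as (x + 2)^5(x + 4). The minimal polynomial is ∏(x - λ)^{k_λ} where k_λ is the size of the largest Jordan block at λ.

For λ = -4: rank(A + 4I) = 5, and the largest Jordan block has size 1 (the smallest k with rank((A + 4I)^k) = rank((A + 4I)^(k+1))).
For λ = -2: rank(A + 2I) = 3, and the largest Jordan block has size 3 (the smallest k with rank((A + 2I)^k) = rank((A + 2I)^(k+1))).

So m_A(x) = (x + 2)^3(x + 4).

m_A(x) = (x + 2)^3(x + 4)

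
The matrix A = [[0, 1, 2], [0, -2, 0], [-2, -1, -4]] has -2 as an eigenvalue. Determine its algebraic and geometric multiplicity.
algebraic multiplicity 3, geometric multiplicity 2

The characteristic polynomial is (x + 2)^3, so the factor x + 2 appears with exponent 3: the algebraic multiplicity is 3.

rank(A + 2I) = 1, so the eigenspace has dimension 3 - 1 = 2: the geometric multiplicity is 2.

Since 2 < 3, A is not diagonalizable.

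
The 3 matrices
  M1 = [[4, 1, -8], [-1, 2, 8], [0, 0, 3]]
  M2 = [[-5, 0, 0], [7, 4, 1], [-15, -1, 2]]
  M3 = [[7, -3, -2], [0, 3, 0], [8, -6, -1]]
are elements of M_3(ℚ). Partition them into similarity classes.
2 classes: {M1, M3}, {M2}

Characteristic polynomials: χ_{M1} = (x - 3)^3, χ_{M2} = (x - 3)^2(x + 5), χ_{M3} = (x - 3)^3.

{M1, M3}: invariant factors x - 3, (x - 3)^2.

{M2}: invariant factors (x - 3)^2(x + 5).

Matrices are similar if and only if their invariant-factor lists agree; the partition into similarity classes is {M1, M3}, {M2}.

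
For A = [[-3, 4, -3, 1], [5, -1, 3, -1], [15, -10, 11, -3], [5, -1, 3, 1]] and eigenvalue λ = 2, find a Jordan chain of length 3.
v_1 = [[0, 0, 1, 2]]^T, v_2 = [[-1, 1, 3, 1]]^T, v_3 = [[1, 0, -1, 2]]^T

We seek v_1 ∈ ker((A - 2I)^3) \ ker((A - 2I)^2), then set v_{i+1} = (A - 2I) v_i.

One such chain is v_1 = [[0, 0, 1, 2]]^T, v_2 = [[-1, 1, 3, 1]]^T, v_3 = [[1, 0, -1, 2]]^T. Check: (A - 2I) v_3 = [[0, 0, 0, 0]]^T = 0.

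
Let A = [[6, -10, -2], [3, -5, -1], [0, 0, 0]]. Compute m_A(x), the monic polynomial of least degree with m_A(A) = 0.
The characteristic polynomial factors as x^2(x - 1). The minimal polynomial is ∏(x - λ)^{k_λ} where k_λ is the size of the largest Jordan block at λ.

For λ = 0: rank(A) = 1, and the largest Jordan block has size 1 (the smallest k with rank(A^k) = rank(A^(k+1))).
For λ = 1: rank(A - I) = 2, and the largest Jordan block has size 1 (the smallest k with rank((A - I)^k) = rank((A - I)^(k+1))).

So m_A(x) = x(x - 1).

m_A(x) = x(x - 1)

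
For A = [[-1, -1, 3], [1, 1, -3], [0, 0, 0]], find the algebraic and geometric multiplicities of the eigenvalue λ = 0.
The characteristic polynomial is x^3, so the factor x appears with exponent 3: the algebraic multiplicity is 3.

rank(A) = 1, so the eigenspace has dimension 3 - 1 = 2: the geometric multiplicity is 2.

Since 2 < 3, A is not diagonalizable.

algebraic multiplicity 3, geometric multiplicity 2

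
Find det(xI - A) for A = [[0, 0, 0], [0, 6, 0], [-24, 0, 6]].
χ_A(x) = x(x - 6)^2

xI - A = [[x, 0, 0], [0, x - 6, 0], [24, 0, x - 6]].

Expanding det(xI - A) along the first row:
det(xI - A) = + (x)·det([[x - 6, 0], [0, x - 6]]) - (0)·det([[0, 0], [24, x - 6]]) + (0)·det([[0, x - 6], [24, 0]]).

Evaluating gives χ_A(x) = x^3 - 12x^2 + 36x = x(x - 6)^2.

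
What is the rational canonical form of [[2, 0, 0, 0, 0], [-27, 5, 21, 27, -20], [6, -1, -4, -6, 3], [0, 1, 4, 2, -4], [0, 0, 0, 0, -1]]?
The invariant factors of A (the non-unit diagonal entries of the Smith normal form of xI - A over ℚ[x]) are x - 2, (x - 2)^2(x + 1)^2, each dividing the next. The characteristic polynomial is their product, (x - 2)^3(x + 1)^2.

The rational canonical form is the block-diagonal matrix of companion matrices C(f_i):
R = [[2, 0, 0, 0, 0], [0, 0, 0, 0, -4], [0, 1, 0, 0, -4], [0, 0, 1, 0, 3], [0, 0, 0, 1, 2]].

R = [[2, 0, 0, 0, 0], [0, 0, 0, 0, -4], [0, 1, 0, 0, -4], [0, 0, 1, 0, 3], [0, 0, 0, 1, 2]]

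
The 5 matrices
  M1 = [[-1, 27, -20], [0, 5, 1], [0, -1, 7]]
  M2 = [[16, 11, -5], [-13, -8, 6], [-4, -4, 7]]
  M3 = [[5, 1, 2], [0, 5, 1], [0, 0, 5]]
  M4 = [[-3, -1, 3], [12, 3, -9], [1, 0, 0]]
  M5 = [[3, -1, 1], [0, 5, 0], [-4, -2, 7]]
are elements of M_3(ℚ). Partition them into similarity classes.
Characteristic polynomials: χ_{M1} = (x - 6)^2(x + 1), χ_{M2} = (x - 5)^3, χ_{M3} = (x - 5)^3, χ_{M4} = x^3, χ_{M5} = (x - 5)^3.

{M1}: invariant factors (x - 6)^2(x + 1).

{M2, M3}: invariant factors (x - 5)^3.

{M4}: invariant factors x^3.

{M5}: invariant factors x - 5, (x - 5)^2.

Matrices are similar if and only if their invariant-factor lists agree; the partition into similarity classes is {M1}, {M2, M3}, {M4}, {M5}.

4 classes: {M1}, {M2, M3}, {M4}, {M5}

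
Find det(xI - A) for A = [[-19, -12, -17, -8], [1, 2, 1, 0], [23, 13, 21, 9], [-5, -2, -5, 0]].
xI - A = [[x + 19, 12, 17, 8], [-1, x - 2, -1, 0], [-23, -13, x - 21, -9], [5, 2, 5, x]].

Expanding det(xI - A) along the first row:
det(xI - A) = + (x + 19)·det([[x - 2, -1, 0], [-13, x - 21, -9], [2, 5, x]]) - (12)·det([[-1, -1, 0], [-23, x - 21, -9], [5, 5, x]]) + (17)·det([[-1, x - 2, 0], [-23, -13, -9], [5, 2, x]]) - (8)·det([[-1, x - 2, -1], [-23, -13, x - 21], [5, 2, 5]]).

Evaluating gives χ_A(x) = x^4 - 4x^3 + 16x - 16 = (x - 2)^3(x + 2).

χ_A(x) = (x - 2)^3(x + 2)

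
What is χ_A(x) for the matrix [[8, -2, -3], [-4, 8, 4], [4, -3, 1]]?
χ_A(x) = (x - 6)^2(x - 5)

xI - A = [[x - 8, 2, 3], [4, x - 8, -4], [-4, 3, x - 1]].

Expanding det(xI - A) along the first row:
det(xI - A) = + (x - 8)·det([[x - 8, -4], [3, x - 1]]) - (2)·det([[4, -4], [-4, x - 1]]) + (3)·det([[4, x - 8], [-4, 3]]).

Evaluating gives χ_A(x) = x^3 - 17x^2 + 96x - 180 = (x - 6)^2(x - 5).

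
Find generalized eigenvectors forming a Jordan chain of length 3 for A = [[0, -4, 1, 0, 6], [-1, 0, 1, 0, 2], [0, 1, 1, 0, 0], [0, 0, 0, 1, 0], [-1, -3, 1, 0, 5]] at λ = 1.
We seek v_1 ∈ ker((A - I)^3) \ ker((A - I)^2), then set v_{i+1} = (A - I) v_i.

One such chain is v_1 = [[-1, 0, 0, 0, 0]]^T, v_2 = [[1, 1, 0, 0, 1]]^T, v_3 = [[1, 0, 1, 0, 0]]^T. Check: (A - I) v_3 = [[0, 0, 0, 0, 0]]^T = 0.

v_1 = [[-1, 0, 0, 0, 0]]^T, v_2 = [[1, 1, 0, 0, 1]]^T, v_3 = [[1, 0, 1, 0, 0]]^T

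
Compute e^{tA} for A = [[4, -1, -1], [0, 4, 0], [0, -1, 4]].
e^{tA} = [[e^{4*t}, t*(t - 2)*e^{4*t}/2, -t*e^{4*t}], [0, e^{4*t}, 0], [0, -t*e^{4*t}, e^{4*t}]]

A has Jordan form J = [[4, 1, 0], [0, 4, 1], [0, 0, 4]] with A = PJP^{-1}, so e^{tA} = P e^{tJ} P^{-1}.

For a Jordan block J_k(λ), e^{tJ_k(λ)} = e^{λt} · (I + tN + t^2 N^2/2! + ... + t^{k-1} N^{k-1}/(k-1)!) where N is the nilpotent superdiagonal part.

Assembling the blocks and conjugating back gives the entries of e^{tA} as shown above.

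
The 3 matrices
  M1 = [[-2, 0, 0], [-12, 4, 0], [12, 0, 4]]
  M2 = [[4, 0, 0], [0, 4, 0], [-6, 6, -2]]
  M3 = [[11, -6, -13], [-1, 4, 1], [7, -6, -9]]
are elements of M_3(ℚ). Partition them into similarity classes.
Characteristic polynomials: χ_{M1} = (x - 4)^2(x + 2), χ_{M2} = (x - 4)^2(x + 2), χ_{M3} = (x - 4)^2(x + 2).

{M1, M2}: invariant factors x - 4, (x - 4)(x + 2).

{M3}: invariant factors (x - 4)^2(x + 2).

Matrices are similar if and only if their invariant-factor lists agree; the partition into similarity classes is {M1, M2}, {M3}.

2 classes: {M1, M2}, {M3}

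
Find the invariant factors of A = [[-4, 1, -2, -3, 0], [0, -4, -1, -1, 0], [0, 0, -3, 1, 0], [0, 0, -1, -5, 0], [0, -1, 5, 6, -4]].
The Jordan structure of A has elementary divisors (x + 4)^2, (x + 4)^2, (x + 4). Arranging the block sizes at each eigenvalue in decreasing order and taking row products gives the invariant factors.

Invariant factors (smallest first, each dividing the next): x + 4, (x + 4)^2, (x + 4)^2.

Check: the last factor (x + 4)^2 is the minimal polynomial, and the product (x + 4)^5 is the characteristic polynomial.

x + 4, (x + 4)^2, (x + 4)^2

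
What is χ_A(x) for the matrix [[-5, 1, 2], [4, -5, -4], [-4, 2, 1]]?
xI - A = [[x + 5, -1, -2], [-4, x + 5, 4], [4, -2, x - 1]].

Expanding det(xI - A) along the first row:
det(xI - A) = + (x + 5)·det([[x + 5, 4], [-2, x - 1]]) - (-1)·det([[-4, 4], [4, x - 1]]) + (-2)·det([[-4, x + 5], [4, -2]]).

Evaluating gives χ_A(x) = x^3 + 9x^2 + 27x + 27 = (x + 3)^3.

χ_A(x) = (x + 3)^3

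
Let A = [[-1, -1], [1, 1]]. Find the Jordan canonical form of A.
J = [[0, 1], [0, 0]]

The characteristic polynomial is det(xI - A) = x^2, so the eigenvalues are 0 (algebraic multiplicity 2).

For λ = 0: rank(A) = 1, rank(A^2) = 0. The eigenspace has dimension 2 - 1 = 1, so there is 1 Jordan block; the rank sequence gives block sizes [2].

Assembling the blocks gives the Jordan form J above.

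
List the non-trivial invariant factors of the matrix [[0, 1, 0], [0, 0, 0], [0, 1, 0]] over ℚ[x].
The Jordan structure of A has elementary divisors x^2, x. Arranging the block sizes at each eigenvalue in decreasing order and taking row products gives the invariant factors.

Invariant factors (smallest first, each dividing the next): x, x^2.

Check: the last factor x^2 is the minimal polynomial, and the product x^3 is the characteristic polynomial.

x, x^2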